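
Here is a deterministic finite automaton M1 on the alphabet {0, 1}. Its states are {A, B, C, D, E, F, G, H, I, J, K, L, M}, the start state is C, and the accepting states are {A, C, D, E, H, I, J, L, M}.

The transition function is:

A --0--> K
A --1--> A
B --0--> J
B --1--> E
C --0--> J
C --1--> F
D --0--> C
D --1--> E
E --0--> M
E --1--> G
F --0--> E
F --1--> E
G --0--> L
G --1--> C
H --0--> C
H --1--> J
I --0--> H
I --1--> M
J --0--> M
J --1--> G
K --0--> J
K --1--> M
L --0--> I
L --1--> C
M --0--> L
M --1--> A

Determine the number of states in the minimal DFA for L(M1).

10

Reachable states from the start: {A,C,E,F,G,H,I,J,K,L,M}. Unreachable: {B,D} — drop them.
P0 = {A,C,E,H,I,J,L,M} | {F,G,K}.
Refine {A,C,E,H,I,J,L,M} on symbol 0: members go to different blocks, giving {C,E,H,I,J,L,M} and {A}.
On input 1, block {C,E,H,I,J,L,M} splits into {C,E,J} and {H,I,L} and {M}.
On input 0, block {C,E,J} splits into {E,J} and {C}.
Split {F,G,K} by δ(·,0) → {F,K} and {G}.
Refine {F,K} on symbol 1: members go to different blocks, giving {F} and {K}.
Split {H,I,L} by δ(·,0) → {I,L} and {H}.
Refine {I,L} on symbol 0: members go to different blocks, giving {I} and {L}.
The partition is now stable with 10 blocks: {E,J} | {F} | {A} | {I} | {M} | {C} | {G} | {K} | {H} | {L}.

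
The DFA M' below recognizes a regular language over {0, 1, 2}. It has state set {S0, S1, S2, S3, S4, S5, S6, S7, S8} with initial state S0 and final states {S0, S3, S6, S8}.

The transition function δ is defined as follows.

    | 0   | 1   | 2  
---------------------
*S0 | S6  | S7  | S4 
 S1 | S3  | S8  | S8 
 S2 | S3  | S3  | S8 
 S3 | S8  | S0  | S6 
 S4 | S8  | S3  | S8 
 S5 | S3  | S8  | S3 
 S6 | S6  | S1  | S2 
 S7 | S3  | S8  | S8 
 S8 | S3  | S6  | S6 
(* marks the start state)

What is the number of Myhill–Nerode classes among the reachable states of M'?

3

States {S5} cannot be reached from the start state, so discard them.
P0 = {S0,S3,S6,S8} | {S1,S2,S4,S7}.
Split {S0,S3,S6,S8} by δ(·,1) → {S0,S6} and {S3,S8}.
No further refinement is possible. Final partition (3 blocks): {S0,S6} | {S1,S2,S4,S7} | {S3,S8}.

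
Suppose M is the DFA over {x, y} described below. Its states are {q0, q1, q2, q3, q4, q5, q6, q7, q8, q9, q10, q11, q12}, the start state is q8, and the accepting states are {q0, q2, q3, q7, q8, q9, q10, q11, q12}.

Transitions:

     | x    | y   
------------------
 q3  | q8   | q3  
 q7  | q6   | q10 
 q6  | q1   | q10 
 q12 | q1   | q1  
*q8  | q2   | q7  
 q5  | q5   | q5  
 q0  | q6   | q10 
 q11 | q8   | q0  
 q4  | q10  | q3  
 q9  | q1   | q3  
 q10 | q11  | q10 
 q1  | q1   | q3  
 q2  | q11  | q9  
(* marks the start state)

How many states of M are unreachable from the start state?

Starting at q8 and following transitions, the reachable set is {q0, q1, q2, q3, q6, q7, q8, q9, q10, q11}. That leaves q4, q5, q12 unreachable — 3 in total.

3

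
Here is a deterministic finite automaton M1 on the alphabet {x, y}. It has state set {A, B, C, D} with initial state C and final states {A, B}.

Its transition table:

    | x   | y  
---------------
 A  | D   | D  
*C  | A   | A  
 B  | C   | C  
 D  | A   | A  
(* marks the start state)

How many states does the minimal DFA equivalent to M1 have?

States {B} cannot be reached from the start state, so discard them.
P0 = {A} | {C,D}.
The partition is now stable with 2 blocks: {A} | {C,D}.

2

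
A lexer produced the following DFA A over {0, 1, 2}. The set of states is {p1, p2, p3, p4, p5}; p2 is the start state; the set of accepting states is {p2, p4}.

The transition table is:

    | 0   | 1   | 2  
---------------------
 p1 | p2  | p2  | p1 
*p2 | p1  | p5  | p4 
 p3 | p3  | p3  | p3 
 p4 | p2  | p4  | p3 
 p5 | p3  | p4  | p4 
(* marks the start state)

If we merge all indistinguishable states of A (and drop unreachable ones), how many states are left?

5

Every state is reachable, so we keep all 5.
Initial partition by acceptance: {p2,p4} | {p1,p3,p5}.
Split {p2,p4} by δ(·,0) → {p2} and {p4}.
Refine {p1,p3,p5} on symbol 0: members go to different blocks, giving {p3,p5} and {p1}.
Refine {p3,p5} on symbol 1: members go to different blocks, giving {p3} and {p5}.
No further refinement is possible. Final partition (5 blocks): {p2} | {p3} | {p4} | {p1} | {p5}.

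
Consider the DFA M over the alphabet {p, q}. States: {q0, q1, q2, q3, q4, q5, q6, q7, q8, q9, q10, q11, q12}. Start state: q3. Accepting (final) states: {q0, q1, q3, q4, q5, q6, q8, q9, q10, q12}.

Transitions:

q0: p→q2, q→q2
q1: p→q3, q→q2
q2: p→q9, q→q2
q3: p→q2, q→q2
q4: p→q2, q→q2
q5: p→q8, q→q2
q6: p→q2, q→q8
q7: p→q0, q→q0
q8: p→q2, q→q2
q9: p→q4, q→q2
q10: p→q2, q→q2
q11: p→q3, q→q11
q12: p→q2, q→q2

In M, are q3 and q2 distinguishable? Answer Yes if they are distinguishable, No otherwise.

Yes

First remove the unreachable states {q0,q1,q5,q6,q7,q8,q10,q11,q12}; 4 states remain.
Initial partition by acceptance: {q3,q4,q9} | {q2}.
Split {q3,q4,q9} by δ(·,p) → {q3,q4} and {q9}.
The partition is now stable with 3 blocks: {q3,q4} | {q2} | {q9}.
q3 and q2 end up in different blocks, so they are distinguishable. For instance, the string 'ε' is accepted from only q3.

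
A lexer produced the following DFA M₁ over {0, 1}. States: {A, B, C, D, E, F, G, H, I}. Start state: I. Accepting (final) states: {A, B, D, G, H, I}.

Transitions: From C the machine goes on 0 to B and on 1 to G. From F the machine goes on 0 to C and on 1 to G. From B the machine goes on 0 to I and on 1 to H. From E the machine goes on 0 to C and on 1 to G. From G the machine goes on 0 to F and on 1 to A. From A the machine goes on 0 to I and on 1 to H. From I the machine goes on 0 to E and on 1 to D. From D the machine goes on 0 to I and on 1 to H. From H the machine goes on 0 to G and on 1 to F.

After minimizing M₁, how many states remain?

5

Start with accepting vs non-accepting: {A,B,D,G,H,I} | {C,E,F}.
Refine {A,B,D,G,H,I} on symbol 0: members go to different blocks, giving {A,B,D,H} and {G,I}.
Refine {A,B,D,H} on symbol 1: members go to different blocks, giving {A,B,D} and {H}.
Split {C,E,F} by δ(·,0) → {E,F} and {C}.
Stable partition: {A,B,D} | {E,F} | {G,I} | {H} | {C} — 5 equivalence classes.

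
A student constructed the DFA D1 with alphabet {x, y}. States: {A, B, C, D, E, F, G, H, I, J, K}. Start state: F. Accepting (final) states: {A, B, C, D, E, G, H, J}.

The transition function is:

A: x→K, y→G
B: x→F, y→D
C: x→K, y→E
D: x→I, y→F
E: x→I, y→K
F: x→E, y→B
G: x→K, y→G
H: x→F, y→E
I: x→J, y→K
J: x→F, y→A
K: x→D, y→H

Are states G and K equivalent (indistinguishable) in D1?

States {C} cannot be reached from the start state, so discard them.
P0 = {A,B,D,E,G,H,J} | {F,I,K}.
Split {A,B,D,E,G,H,J} by δ(·,y) → {A,B,G,H,J} and {D,E}.
On input y, block {A,B,G,H,J} splits into {A,G,J} and {B,H}.
Refine {F,I,K} on symbol x: members go to different blocks, giving {F,K} and {I}.
The partition is now stable with 5 blocks: {A,G,J} | {F,K} | {D,E} | {B,H} | {I}.
G and K end up in different blocks, so they are distinguishable. For instance, the string 'ε' is accepted from only G.

No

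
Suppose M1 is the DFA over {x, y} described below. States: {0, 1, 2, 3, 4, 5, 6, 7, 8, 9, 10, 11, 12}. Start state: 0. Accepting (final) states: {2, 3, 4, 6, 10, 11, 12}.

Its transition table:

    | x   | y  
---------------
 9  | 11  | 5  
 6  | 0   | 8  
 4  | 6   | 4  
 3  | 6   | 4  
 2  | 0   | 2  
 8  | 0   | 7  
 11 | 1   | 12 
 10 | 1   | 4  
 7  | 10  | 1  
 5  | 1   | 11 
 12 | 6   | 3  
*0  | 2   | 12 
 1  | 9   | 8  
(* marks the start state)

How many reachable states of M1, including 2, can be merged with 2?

1

All states are reachable from the start state.
Initial partition by acceptance: {2,3,4,6,10,11,12} | {0,1,5,7,8,9}.
Split {2,3,4,6,10,11,12} by δ(·,x) → {2,6,10,11} and {3,4,12}.
Refine {2,6,10,11} on symbol y: members go to different blocks, giving {10,11} and {2} and {6}.
Split {0,1,5,7,8,9} by δ(·,x) → {1,5,8} and {7,9} and {0}.
Refine {1,5,8} on symbol x: members go to different blocks, giving {1} and {5} and {8}.
On input y, block {7,9} splits into {7} and {9}.
Stable partition: {10,11} | {1} | {3,4,12} | {2} | {6} | {7} | {0} | {5} | {8} | {9} — 10 equivalence classes.
State 2 belongs to the block {2}, which has 1 states.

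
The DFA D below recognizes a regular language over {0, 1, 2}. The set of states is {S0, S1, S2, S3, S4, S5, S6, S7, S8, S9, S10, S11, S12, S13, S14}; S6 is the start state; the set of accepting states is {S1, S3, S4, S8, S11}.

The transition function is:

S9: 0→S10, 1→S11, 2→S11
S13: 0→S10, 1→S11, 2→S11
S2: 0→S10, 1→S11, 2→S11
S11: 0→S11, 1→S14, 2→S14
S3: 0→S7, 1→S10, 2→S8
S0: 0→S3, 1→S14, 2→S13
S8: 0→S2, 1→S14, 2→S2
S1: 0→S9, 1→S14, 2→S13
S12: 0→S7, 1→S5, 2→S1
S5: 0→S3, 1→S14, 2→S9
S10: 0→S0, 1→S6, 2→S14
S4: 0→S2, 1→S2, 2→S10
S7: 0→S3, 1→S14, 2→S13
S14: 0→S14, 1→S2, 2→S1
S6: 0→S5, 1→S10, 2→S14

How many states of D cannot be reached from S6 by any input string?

No path from S6 leads to S4, S12; the other 13 states are all reachable.

2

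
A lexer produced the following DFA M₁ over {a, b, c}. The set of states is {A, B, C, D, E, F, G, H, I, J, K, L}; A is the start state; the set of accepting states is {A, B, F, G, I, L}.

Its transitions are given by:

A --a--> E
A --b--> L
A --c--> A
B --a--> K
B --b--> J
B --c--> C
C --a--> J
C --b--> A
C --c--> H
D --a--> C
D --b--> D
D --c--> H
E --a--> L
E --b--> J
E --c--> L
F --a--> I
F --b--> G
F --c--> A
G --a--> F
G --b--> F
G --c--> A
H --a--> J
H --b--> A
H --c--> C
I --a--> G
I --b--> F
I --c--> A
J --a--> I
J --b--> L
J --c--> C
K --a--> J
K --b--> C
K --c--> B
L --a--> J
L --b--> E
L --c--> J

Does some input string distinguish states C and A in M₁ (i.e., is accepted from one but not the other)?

Yes

Reachable states from the start: {A,C,E,F,G,H,I,J,L}. Unreachable: {B,D,K} — drop them.
P0 = {A,F,G,I,L} | {C,E,H,J}.
On input a, block {A,F,G,I,L} splits into {F,G,I} and {A,L}.
Refine {C,E,H,J} on symbol a: members go to different blocks, giving {C,H} and {E} and {J}.
Refine {A,L} on symbol a: members go to different blocks, giving {A} and {L}.
Stable partition: {F,G,I} | {C,H} | {A} | {E} | {J} | {L} — 6 equivalence classes.
C and A end up in different blocks, so they are distinguishable. For instance, the string 'ε' is accepted from only A.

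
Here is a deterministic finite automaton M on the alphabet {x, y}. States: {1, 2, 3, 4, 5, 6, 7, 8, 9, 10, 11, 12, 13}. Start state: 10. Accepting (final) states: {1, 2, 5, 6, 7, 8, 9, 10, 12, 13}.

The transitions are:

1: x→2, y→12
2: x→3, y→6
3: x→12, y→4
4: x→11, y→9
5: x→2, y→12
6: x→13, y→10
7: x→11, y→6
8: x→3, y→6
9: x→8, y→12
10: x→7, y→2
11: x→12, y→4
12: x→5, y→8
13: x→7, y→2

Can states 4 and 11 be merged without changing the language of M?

First remove the unreachable states {1}; 12 states remain.
P0 = {2,5,6,7,8,9,10,12,13} | {3,4,11}.
On input x, block {2,5,6,7,8,9,10,12,13} splits into {5,6,9,10,12,13} and {2,7,8}.
Split {5,6,9,10,12,13} by δ(·,x) → {5,9,10,13} and {6,12}.
On input y, block {5,9,10,13} splits into {5,9} and {10,13}.
Refine {3,4,11} on symbol x: members go to different blocks, giving {3,11} and {4}.
On input x, block {6,12} splits into {6} and {12}.
The partition is now stable with 7 blocks: {5,9} | {3,11} | {2,7,8} | {6} | {10,13} | {4} | {12}.
4 and 11 end up in different blocks, so they are distinguishable. For instance, the string 'x' is accepted from only 11.

No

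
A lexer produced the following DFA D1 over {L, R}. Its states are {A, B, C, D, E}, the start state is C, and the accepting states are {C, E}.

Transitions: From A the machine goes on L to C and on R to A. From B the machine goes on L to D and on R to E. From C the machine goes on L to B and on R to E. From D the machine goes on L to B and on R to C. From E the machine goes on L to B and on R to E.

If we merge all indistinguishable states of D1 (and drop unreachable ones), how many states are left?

First remove the unreachable states {A}; 4 states remain.
Initial partition by acceptance: {C,E} | {B,D}.
No further refinement is possible. Final partition (2 blocks): {C,E} | {B,D}.

2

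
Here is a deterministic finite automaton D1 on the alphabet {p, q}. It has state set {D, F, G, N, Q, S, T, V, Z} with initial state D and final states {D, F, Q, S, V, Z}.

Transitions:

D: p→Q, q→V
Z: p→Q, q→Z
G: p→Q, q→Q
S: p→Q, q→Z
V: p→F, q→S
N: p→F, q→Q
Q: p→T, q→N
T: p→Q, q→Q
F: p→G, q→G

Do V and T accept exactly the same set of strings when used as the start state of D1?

Every state is reachable, so we keep all 9.
P0 = {D,F,Q,S,V,Z} | {G,N,T}.
Refine {D,F,Q,S,V,Z} on symbol p: members go to different blocks, giving {D,S,V,Z} and {F,Q}.
The partition is now stable with 3 blocks: {D,S,V,Z} | {G,N,T} | {F,Q}.
V and T end up in different blocks, so they are distinguishable. For instance, the string 'ε' is accepted from only V.

No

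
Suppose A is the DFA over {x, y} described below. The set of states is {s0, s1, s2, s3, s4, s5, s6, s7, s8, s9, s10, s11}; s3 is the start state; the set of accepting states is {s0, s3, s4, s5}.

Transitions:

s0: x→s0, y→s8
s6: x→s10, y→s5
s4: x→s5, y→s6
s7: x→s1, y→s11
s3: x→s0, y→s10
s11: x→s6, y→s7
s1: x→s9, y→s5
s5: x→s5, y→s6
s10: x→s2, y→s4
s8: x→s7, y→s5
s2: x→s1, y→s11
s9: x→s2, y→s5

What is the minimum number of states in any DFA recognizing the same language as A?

5

Every state is reachable, so we keep all 12.
P0 = {s0,s3,s4,s5} | {s1,s2,s6,s7,s8,s9,s10,s11}.
On input y, block {s1,s2,s6,s7,s8,s9,s10,s11} splits into {s1,s6,s8,s9,s10} and {s2,s7,s11}.
Refine {s1,s6,s8,s9,s10} on symbol x: members go to different blocks, giving {s8,s9,s10} and {s1,s6}.
Refine {s0,s3,s4,s5} on symbol y: members go to different blocks, giving {s0,s3} and {s4,s5}.
Stable partition: {s0,s3} | {s8,s9,s10} | {s2,s7,s11} | {s1,s6} | {s4,s5} — 5 equivalence classes.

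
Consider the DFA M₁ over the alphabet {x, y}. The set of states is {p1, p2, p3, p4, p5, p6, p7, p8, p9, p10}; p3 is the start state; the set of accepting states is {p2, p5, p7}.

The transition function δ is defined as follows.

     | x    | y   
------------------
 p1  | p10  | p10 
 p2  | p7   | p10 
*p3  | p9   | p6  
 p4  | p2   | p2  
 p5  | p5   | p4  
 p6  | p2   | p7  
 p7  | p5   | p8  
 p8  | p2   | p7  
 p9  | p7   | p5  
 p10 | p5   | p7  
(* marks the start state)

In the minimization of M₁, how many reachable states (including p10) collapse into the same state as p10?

First remove the unreachable states {p1}; 9 states remain.
Start with accepting vs non-accepting: {p2,p5,p7} | {p3,p4,p6,p8,p9,p10}.
On input x, block {p3,p4,p6,p8,p9,p10} splits into {p4,p6,p8,p9,p10} and {p3}.
Stable partition: {p2,p5,p7} | {p4,p6,p8,p9,p10} | {p3} — 3 equivalence classes.
The equivalence class containing p10 is {p4,p6,p8,p9,p10}, of size 5.

5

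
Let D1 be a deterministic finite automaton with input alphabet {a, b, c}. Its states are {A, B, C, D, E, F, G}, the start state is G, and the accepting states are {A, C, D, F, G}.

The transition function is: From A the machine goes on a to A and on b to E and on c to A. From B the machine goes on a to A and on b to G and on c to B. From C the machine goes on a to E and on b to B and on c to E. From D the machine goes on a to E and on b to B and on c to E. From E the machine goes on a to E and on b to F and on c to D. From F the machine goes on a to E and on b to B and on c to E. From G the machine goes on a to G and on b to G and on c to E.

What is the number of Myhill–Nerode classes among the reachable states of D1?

First remove the unreachable states {C}; 6 states remain.
Start with accepting vs non-accepting: {A,D,F,G} | {B,E}.
On input a, block {A,D,F,G} splits into {A,G} and {D,F}.
Refine {A,G} on symbol b: members go to different blocks, giving {A} and {G}.
Split {B,E} by δ(·,a) → {B} and {E}.
Stable partition: {A} | {B} | {D,F} | {G} | {E} — 5 equivalence classes.

5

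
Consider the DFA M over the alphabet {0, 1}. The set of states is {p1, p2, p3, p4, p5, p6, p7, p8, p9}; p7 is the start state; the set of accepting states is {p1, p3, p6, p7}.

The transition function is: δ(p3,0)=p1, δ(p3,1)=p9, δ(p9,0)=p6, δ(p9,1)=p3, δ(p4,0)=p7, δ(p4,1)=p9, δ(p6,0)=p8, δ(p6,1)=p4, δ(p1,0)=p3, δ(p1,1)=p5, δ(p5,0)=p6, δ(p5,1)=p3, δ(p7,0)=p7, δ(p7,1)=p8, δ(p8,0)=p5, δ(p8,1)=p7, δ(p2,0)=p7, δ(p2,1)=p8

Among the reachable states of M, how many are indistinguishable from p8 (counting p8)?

1

Reachable states from the start: {p1,p3,p4,p5,p6,p7,p8,p9}. Unreachable: {p2} — drop them.
Initial partition by acceptance: {p1,p3,p6,p7} | {p4,p5,p8,p9}.
On input 0, block {p1,p3,p6,p7} splits into {p1,p3,p7} and {p6}.
Split {p4,p5,p8,p9} by δ(·,0) → {p5,p9} and {p4} and {p8}.
On input 1, block {p1,p3,p7} splits into {p1,p3} and {p7}.
Stable partition: {p1,p3} | {p5,p9} | {p6} | {p4} | {p8} | {p7} — 6 equivalence classes.
State p8 belongs to the block {p8}, which has 1 states.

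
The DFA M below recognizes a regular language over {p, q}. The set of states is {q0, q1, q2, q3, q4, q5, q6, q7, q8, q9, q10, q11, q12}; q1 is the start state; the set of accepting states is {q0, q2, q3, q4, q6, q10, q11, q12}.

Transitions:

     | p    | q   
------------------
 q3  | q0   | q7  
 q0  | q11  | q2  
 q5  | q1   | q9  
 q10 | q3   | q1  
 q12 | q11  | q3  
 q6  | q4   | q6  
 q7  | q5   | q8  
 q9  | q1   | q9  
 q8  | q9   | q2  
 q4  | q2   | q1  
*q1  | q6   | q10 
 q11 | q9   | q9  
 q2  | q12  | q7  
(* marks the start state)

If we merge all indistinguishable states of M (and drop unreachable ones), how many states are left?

9

Initial partition by acceptance: {q0,q2,q3,q4,q6,q10,q11,q12} | {q1,q5,q7,q8,q9}.
Split {q0,q2,q3,q4,q6,q10,q11,q12} by δ(·,p) → {q0,q2,q3,q4,q6,q10,q12} and {q11}.
On input p, block {q0,q2,q3,q4,q6,q10,q12} splits into {q2,q3,q4,q6,q10} and {q0,q12}.
Refine {q2,q3,q4,q6,q10} on symbol p: members go to different blocks, giving {q4,q6,q10} and {q2,q3}.
Split {q4,q6,q10} by δ(·,p) → {q4,q10} and {q6}.
Refine {q1,q5,q7,q8,q9} on symbol p: members go to different blocks, giving {q5,q7,q8,q9} and {q1}.
Split {q5,q7,q8,q9} by δ(·,p) → {q5,q9} and {q7,q8}.
On input q, block {q7,q8} splits into {q7} and {q8}.
The partition is now stable with 9 blocks: {q4,q10} | {q5,q9} | {q11} | {q0,q12} | {q2,q3} | {q6} | {q1} | {q7} | {q8}.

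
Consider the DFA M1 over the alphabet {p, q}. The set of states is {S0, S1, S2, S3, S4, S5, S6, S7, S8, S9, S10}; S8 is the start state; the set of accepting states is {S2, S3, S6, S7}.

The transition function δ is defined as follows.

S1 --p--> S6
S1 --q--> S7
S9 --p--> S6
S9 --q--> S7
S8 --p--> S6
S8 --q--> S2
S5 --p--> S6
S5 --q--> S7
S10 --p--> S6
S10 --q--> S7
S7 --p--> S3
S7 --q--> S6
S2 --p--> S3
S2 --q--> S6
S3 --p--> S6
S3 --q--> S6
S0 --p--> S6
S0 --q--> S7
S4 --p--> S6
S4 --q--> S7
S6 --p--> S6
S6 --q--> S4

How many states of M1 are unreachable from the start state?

5

Starting at S8 and following transitions, the reachable set is {S2, S3, S4, S6, S7, S8}. That leaves S0, S1, S5, S9, S10 unreachable — 5 in total.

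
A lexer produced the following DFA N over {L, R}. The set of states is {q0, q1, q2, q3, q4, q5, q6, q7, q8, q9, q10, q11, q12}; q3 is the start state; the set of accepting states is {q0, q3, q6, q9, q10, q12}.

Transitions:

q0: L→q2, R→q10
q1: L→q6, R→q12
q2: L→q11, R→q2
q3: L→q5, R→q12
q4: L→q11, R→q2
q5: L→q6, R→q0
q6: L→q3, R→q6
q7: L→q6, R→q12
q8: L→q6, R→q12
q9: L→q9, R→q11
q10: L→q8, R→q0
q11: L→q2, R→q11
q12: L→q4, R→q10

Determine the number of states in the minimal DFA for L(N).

5

Reachable states from the start: {q0,q2,q3,q4,q5,q6,q8,q10,q11,q12}. Unreachable: {q1,q7,q9} — drop them.
Start with accepting vs non-accepting: {q0,q3,q6,q10,q12} | {q2,q4,q5,q8,q11}.
On input L, block {q0,q3,q6,q10,q12} splits into {q0,q3,q10,q12} and {q6}.
On input L, block {q2,q4,q5,q8,q11} splits into {q2,q4,q11} and {q5,q8}.
Split {q0,q3,q10,q12} by δ(·,L) → {q0,q12} and {q3,q10}.
The partition is now stable with 5 blocks: {q0,q12} | {q2,q4,q11} | {q6} | {q5,q8} | {q3,q10}.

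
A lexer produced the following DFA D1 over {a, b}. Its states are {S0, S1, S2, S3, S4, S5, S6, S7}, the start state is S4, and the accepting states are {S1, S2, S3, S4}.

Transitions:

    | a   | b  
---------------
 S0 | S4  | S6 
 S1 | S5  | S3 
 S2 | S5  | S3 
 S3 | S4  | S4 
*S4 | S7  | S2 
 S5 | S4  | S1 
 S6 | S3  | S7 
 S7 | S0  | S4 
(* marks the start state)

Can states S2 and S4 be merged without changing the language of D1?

No

Initial partition by acceptance: {S1,S2,S3,S4} | {S0,S5,S6,S7}.
On input a, block {S1,S2,S3,S4} splits into {S1,S2,S4} and {S3}.
Split {S1,S2,S4} by δ(·,b) → {S1,S2} and {S4}.
On input a, block {S0,S5,S6,S7} splits into {S0,S5} and {S6} and {S7}.
Refine {S0,S5} on symbol b: members go to different blocks, giving {S0} and {S5}.
Stable partition: {S1,S2} | {S0} | {S3} | {S4} | {S6} | {S7} | {S5} — 7 equivalence classes.
S2 and S4 end up in different blocks, so they are distinguishable. For instance, the string 'aa' is accepted from only S2.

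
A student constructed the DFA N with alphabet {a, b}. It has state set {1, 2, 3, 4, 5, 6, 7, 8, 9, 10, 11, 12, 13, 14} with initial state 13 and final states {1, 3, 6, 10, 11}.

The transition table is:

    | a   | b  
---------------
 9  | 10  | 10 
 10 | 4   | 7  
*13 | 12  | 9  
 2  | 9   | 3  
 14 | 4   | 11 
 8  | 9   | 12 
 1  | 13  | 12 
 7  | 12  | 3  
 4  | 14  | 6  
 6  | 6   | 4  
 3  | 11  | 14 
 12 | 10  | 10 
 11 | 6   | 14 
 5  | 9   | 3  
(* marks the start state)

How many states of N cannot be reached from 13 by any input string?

4

No path from 13 leads to 1, 2, 5, 8; the other 10 states are all reachable.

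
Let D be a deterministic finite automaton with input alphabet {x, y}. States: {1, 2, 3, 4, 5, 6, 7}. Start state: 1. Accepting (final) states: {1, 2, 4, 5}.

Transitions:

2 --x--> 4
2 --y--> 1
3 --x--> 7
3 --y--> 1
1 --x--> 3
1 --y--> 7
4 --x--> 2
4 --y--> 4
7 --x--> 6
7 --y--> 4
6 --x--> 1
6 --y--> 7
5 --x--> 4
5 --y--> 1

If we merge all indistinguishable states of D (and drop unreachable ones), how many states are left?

First remove the unreachable states {5}; 6 states remain.
Start with accepting vs non-accepting: {1,2,4} | {3,6,7}.
Split {1,2,4} by δ(·,x) → {2,4} and {1}.
On input y, block {2,4} splits into {2} and {4}.
Split {3,6,7} by δ(·,x) → {3,7} and {6}.
On input x, block {3,7} splits into {3} and {7}.
No further refinement is possible. Final partition (6 blocks): {2} | {3} | {1} | {4} | {6} | {7}.

6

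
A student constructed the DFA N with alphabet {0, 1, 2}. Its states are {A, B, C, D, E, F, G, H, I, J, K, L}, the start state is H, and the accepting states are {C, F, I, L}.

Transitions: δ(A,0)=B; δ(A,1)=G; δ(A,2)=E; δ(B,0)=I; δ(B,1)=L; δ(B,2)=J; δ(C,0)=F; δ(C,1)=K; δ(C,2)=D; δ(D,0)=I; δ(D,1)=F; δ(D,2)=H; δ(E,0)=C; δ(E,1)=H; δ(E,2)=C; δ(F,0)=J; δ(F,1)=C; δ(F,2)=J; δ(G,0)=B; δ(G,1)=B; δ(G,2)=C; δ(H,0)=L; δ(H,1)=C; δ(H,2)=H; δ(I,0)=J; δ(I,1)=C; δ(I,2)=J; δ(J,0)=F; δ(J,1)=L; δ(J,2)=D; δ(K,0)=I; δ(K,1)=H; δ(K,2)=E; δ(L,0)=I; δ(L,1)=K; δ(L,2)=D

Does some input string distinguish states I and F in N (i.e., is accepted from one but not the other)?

No

States {A,B,G} cannot be reached from the start state, so discard them.
Initial partition by acceptance: {C,F,I,L} | {D,E,H,J,K}.
Split {C,F,I,L} by δ(·,0) → {C,L} and {F,I}.
Split {D,E,H,J,K} by δ(·,0) → {D,J,K} and {E,H}.
On input 1, block {D,J,K} splits into {D} and {J} and {K}.
On input 1, block {E,H} splits into {E} and {H}.
Stable partition: {C,L} | {D} | {F,I} | {E} | {J} | {K} | {H} — 7 equivalence classes.
I and F lie in the same block of the stable partition, so they are equivalent — no string distinguishes them.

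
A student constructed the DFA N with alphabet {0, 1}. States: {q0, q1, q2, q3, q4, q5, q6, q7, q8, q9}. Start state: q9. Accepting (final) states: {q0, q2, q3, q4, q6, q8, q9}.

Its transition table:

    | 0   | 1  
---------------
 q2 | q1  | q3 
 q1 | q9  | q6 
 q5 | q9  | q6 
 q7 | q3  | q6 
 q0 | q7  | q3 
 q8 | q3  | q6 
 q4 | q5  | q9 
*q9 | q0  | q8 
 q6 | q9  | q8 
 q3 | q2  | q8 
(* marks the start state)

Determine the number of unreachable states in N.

2

Starting at q9 and following transitions, the reachable set is {q0, q1, q2, q3, q6, q7, q8, q9}. That leaves q4, q5 unreachable — 2 in total.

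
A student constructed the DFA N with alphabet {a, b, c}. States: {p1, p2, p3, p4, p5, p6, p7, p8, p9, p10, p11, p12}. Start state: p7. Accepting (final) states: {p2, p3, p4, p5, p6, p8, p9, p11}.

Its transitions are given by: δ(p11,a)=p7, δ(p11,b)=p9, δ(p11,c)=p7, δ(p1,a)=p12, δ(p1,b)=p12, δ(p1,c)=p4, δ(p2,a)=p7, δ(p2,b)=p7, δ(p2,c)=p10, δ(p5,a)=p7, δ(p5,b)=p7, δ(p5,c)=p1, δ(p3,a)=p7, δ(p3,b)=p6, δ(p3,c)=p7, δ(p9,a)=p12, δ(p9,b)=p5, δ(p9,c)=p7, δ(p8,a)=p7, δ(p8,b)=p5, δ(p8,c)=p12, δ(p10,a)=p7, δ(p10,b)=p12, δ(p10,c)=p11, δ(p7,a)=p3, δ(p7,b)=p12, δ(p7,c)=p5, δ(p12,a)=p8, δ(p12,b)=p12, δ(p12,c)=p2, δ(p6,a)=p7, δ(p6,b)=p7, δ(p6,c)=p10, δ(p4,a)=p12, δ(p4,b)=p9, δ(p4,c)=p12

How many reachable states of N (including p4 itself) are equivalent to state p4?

Initial partition by acceptance: {p2,p3,p4,p5,p6,p8,p9,p11} | {p1,p7,p10,p12}.
Refine {p2,p3,p4,p5,p6,p8,p9,p11} on symbol b: members go to different blocks, giving {p3,p4,p8,p9,p11} and {p2,p5,p6}.
Split {p3,p4,p8,p9,p11} by δ(·,b) → {p3,p8,p9} and {p4,p11}.
Split {p1,p7,p10,p12} by δ(·,a) → {p1,p10} and {p7,p12}.
No further refinement is possible. Final partition (5 blocks): {p3,p8,p9} | {p1,p10} | {p2,p5,p6} | {p4,p11} | {p7,p12}.
State p4 belongs to the block {p4,p11}, which has 2 states.

2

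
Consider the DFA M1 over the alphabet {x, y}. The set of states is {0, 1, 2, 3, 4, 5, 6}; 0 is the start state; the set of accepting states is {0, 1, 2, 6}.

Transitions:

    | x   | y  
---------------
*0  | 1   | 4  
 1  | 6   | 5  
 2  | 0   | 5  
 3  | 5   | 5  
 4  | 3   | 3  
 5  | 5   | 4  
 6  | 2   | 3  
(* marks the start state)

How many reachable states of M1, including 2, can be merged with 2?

4

Every state is reachable, so we keep all 7.
P0 = {0,1,2,6} | {3,4,5}.
No further refinement is possible. Final partition (2 blocks): {0,1,2,6} | {3,4,5}.
The equivalence class containing 2 is {0,1,2,6}, of size 4.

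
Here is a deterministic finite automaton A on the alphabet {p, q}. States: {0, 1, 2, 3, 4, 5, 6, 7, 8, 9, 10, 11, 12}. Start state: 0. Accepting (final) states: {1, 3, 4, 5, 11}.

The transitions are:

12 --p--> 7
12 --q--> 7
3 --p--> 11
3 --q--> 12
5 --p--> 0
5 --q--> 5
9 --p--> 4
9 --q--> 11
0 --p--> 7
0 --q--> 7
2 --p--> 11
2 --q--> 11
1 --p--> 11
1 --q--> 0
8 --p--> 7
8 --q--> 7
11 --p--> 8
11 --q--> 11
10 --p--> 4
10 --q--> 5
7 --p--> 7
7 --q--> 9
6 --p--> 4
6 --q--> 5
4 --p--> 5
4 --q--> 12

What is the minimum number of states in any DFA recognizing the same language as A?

5

First remove the unreachable states {1,2,3,6,10}; 8 states remain.
Initial partition by acceptance: {4,5,11} | {0,7,8,9,12}.
Split {4,5,11} by δ(·,p) → {5,11} and {4}.
Refine {0,7,8,9,12} on symbol p: members go to different blocks, giving {0,7,8,12} and {9}.
Split {0,7,8,12} by δ(·,q) → {0,8,12} and {7}.
Stable partition: {5,11} | {0,8,12} | {4} | {9} | {7} — 5 equivalence classes.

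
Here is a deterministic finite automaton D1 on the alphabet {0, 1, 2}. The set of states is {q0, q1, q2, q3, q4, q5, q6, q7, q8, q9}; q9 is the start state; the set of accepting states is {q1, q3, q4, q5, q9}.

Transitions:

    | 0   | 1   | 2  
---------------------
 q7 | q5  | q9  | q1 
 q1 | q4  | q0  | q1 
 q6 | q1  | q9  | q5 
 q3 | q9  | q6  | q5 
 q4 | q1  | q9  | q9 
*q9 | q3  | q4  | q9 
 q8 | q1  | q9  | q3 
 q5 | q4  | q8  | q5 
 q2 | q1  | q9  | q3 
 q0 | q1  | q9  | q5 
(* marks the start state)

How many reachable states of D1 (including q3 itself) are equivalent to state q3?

First remove the unreachable states {q2,q7}; 8 states remain.
Initial partition by acceptance: {q1,q3,q4,q5,q9} | {q0,q6,q8}.
Split {q1,q3,q4,q5,q9} by δ(·,1) → {q1,q3,q5} and {q4,q9}.
The partition is now stable with 3 blocks: {q1,q3,q5} | {q0,q6,q8} | {q4,q9}.
State q3 belongs to the block {q1,q3,q5}, which has 3 states.

3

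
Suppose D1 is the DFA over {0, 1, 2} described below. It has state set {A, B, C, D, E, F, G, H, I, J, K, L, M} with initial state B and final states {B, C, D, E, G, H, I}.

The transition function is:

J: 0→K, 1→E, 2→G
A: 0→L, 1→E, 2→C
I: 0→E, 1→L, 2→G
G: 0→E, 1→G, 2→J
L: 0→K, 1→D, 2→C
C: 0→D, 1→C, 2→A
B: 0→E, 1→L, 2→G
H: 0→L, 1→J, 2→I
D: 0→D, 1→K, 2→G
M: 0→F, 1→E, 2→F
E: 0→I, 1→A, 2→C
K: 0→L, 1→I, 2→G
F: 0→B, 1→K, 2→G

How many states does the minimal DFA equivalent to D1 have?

3

Reachable states from the start: {A,B,C,D,E,G,I,J,K,L}. Unreachable: {F,H,M} — drop them.
Start with accepting vs non-accepting: {B,C,D,E,G,I} | {A,J,K,L}.
Refine {B,C,D,E,G,I} on symbol 1: members go to different blocks, giving {B,D,E,I} and {C,G}.
Stable partition: {B,D,E,I} | {A,J,K,L} | {C,G} — 3 equivalence classes.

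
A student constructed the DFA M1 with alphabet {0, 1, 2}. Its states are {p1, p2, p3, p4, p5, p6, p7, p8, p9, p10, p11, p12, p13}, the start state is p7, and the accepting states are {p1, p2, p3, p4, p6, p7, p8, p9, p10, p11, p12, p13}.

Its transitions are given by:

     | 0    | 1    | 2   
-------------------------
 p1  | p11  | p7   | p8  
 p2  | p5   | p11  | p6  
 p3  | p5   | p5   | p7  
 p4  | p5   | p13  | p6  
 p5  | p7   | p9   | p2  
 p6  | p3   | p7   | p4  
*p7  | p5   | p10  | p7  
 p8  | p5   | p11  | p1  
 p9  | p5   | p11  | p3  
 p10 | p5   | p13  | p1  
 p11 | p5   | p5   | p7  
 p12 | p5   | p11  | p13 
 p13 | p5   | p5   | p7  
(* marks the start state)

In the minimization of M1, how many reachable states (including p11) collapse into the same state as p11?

States {p12} cannot be reached from the start state, so discard them.
Start with accepting vs non-accepting: {p1,p2,p3,p4,p6,p7,p8,p9,p10,p11,p13} | {p5}.
Refine {p1,p2,p3,p4,p6,p7,p8,p9,p10,p11,p13} on symbol 0: members go to different blocks, giving {p2,p3,p4,p7,p8,p9,p10,p11,p13} and {p1,p6}.
Refine {p2,p3,p4,p7,p8,p9,p10,p11,p13} on symbol 1: members go to different blocks, giving {p2,p4,p7,p8,p9,p10} and {p3,p11,p13}.
Split {p2,p4,p7,p8,p9,p10} by δ(·,1) → {p2,p4,p8,p9,p10} and {p7}.
Refine {p2,p4,p8,p9,p10} on symbol 2: members go to different blocks, giving {p2,p4,p8,p10} and {p9}.
Stable partition: {p2,p4,p8,p10} | {p5} | {p1,p6} | {p3,p11,p13} | {p7} | {p9} — 6 equivalence classes.
The equivalence class containing p11 is {p3,p11,p13}, of size 3.

3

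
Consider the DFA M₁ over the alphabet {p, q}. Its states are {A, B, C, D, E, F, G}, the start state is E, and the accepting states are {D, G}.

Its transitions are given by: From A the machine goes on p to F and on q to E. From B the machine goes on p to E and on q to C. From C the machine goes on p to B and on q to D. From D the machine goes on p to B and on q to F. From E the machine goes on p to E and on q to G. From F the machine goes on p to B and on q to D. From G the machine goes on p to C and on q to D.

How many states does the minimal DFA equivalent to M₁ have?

Reachable states from the start: {B,C,D,E,F,G}. Unreachable: {A} — drop them.
Start with accepting vs non-accepting: {D,G} | {B,C,E,F}.
Split {D,G} by δ(·,q) → {D} and {G}.
On input q, block {B,C,E,F} splits into {C,F} and {B} and {E}.
The partition is now stable with 5 blocks: {D} | {C,F} | {G} | {B} | {E}.

5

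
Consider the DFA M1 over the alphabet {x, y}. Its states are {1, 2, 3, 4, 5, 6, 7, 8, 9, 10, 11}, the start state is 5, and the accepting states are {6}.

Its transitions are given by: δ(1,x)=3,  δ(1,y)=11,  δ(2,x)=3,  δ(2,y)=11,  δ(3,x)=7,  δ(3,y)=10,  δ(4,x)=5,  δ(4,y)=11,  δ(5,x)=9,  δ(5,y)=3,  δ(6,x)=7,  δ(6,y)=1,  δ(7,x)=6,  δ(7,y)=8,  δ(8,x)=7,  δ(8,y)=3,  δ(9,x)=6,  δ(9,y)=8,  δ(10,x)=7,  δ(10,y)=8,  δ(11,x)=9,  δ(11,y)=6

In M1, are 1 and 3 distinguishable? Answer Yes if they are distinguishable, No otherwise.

States {2,4} cannot be reached from the start state, so discard them.
Start with accepting vs non-accepting: {6} | {1,3,5,7,8,9,10,11}.
On input x, block {1,3,5,7,8,9,10,11} splits into {1,3,5,8,10,11} and {7,9}.
On input x, block {1,3,5,8,10,11} splits into {3,5,8,10,11} and {1}.
Split {3,5,8,10,11} by δ(·,y) → {3,5,8,10} and {11}.
Stable partition: {6} | {3,5,8,10} | {7,9} | {1} | {11} — 5 equivalence classes.
1 and 3 end up in different blocks, so they are distinguishable. For instance, the string 'xx' is accepted from only 3.

Yes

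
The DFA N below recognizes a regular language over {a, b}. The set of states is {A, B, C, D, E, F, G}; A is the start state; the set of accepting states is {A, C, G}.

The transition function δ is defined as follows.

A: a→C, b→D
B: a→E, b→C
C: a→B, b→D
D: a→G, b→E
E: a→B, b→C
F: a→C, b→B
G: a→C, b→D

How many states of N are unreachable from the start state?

BFS from A reaches {A, B, C, D, E, G}; the 1 state(s) F are never visited.

1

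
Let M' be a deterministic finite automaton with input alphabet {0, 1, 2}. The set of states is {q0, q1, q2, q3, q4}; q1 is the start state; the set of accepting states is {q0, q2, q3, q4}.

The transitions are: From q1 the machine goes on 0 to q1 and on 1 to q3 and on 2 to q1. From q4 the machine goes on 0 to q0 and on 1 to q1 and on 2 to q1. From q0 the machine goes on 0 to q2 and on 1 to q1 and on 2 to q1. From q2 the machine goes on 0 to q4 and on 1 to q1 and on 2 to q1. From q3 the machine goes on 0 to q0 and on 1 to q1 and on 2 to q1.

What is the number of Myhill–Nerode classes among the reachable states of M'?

2

All states are reachable from the start state.
Start with accepting vs non-accepting: {q0,q2,q3,q4} | {q1}.
Stable partition: {q0,q2,q3,q4} | {q1} — 2 equivalence classes.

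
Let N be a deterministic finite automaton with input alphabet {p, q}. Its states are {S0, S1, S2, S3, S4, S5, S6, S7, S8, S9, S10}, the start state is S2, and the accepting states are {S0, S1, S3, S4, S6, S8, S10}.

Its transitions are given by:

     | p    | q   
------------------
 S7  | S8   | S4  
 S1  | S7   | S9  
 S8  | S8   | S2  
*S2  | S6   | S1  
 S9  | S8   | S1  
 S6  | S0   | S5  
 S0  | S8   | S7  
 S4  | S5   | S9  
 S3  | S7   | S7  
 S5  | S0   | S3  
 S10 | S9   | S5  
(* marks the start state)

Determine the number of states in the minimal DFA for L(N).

3

States {S10} cannot be reached from the start state, so discard them.
P0 = {S0,S1,S3,S4,S6,S8} | {S2,S5,S7,S9}.
On input p, block {S0,S1,S3,S4,S6,S8} splits into {S0,S6,S8} and {S1,S3,S4}.
The partition is now stable with 3 blocks: {S0,S6,S8} | {S2,S5,S7,S9} | {S1,S3,S4}.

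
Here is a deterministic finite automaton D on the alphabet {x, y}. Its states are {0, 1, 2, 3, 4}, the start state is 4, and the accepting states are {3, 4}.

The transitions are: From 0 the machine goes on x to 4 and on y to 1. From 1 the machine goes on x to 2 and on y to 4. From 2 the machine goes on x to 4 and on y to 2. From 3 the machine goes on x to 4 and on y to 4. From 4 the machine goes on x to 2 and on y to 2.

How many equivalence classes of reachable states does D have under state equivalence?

2

States {0,1,3} cannot be reached from the start state, so discard them.
Start with accepting vs non-accepting: {4} | {2}.
Stable partition: {4} | {2} — 2 equivalence classes.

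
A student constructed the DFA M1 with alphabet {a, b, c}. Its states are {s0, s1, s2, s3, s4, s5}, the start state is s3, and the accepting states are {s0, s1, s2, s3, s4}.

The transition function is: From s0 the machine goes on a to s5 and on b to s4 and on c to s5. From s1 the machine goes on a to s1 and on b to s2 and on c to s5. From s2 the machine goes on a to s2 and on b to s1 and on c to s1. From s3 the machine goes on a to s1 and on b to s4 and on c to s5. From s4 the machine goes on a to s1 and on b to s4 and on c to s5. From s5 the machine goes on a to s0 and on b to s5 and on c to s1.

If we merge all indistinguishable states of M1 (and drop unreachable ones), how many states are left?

5

All states are reachable from the start state.
Initial partition by acceptance: {s0,s1,s2,s3,s4} | {s5}.
On input a, block {s0,s1,s2,s3,s4} splits into {s1,s2,s3,s4} and {s0}.
Split {s1,s2,s3,s4} by δ(·,c) → {s1,s3,s4} and {s2}.
Refine {s1,s3,s4} on symbol b: members go to different blocks, giving {s3,s4} and {s1}.
The partition is now stable with 5 blocks: {s3,s4} | {s5} | {s0} | {s2} | {s1}.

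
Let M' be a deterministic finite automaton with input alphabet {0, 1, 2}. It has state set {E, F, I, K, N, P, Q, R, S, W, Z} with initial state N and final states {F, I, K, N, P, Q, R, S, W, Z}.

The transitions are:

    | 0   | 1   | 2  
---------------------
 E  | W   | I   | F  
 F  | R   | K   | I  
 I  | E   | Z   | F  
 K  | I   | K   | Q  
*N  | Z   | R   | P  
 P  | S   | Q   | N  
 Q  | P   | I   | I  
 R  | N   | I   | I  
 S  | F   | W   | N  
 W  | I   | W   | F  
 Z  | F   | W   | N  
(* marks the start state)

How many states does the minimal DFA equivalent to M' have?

P0 = {F,I,K,N,P,Q,R,S,W,Z} | {E}.
Split {F,I,K,N,P,Q,R,S,W,Z} by δ(·,0) → {F,K,N,P,Q,R,S,W,Z} and {I}.
On input 0, block {F,K,N,P,Q,R,S,W,Z} splits into {F,N,P,Q,R,S,Z} and {K,W}.
Refine {F,N,P,Q,R,S,Z} on symbol 1: members go to different blocks, giving {F,S,Z} and {N,P} and {Q,R}.
Refine {F,S,Z} on symbol 0: members go to different blocks, giving {S,Z} and {F}.
Split {K,W} by δ(·,2) → {W} and {K}.
No further refinement is possible. Final partition (8 blocks): {S,Z} | {E} | {I} | {W} | {N,P} | {Q,R} | {F} | {K}.

8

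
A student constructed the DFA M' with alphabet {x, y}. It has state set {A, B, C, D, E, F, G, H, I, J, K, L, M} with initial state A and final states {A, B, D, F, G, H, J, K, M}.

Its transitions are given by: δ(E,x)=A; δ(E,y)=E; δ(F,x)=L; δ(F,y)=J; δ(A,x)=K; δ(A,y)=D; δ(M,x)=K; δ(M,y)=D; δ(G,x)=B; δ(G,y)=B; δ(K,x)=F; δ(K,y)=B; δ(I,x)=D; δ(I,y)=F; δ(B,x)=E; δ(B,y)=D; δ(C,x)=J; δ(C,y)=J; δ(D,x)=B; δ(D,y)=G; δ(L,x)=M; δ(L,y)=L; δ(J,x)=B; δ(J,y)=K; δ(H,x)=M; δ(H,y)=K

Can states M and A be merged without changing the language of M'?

First remove the unreachable states {C,H,I}; 10 states remain.
P0 = {A,B,D,F,G,J,K,M} | {E,L}.
Split {A,B,D,F,G,J,K,M} by δ(·,x) → {A,D,G,J,K,M} and {B,F}.
On input x, block {A,D,G,J,K,M} splits into {D,G,J,K} and {A,M}.
Split {D,G,J,K} by δ(·,y) → {D,J} and {G,K}.
No further refinement is possible. Final partition (5 blocks): {D,J} | {E,L} | {B,F} | {A,M} | {G,K}.
M and A lie in the same block of the stable partition, so they are equivalent — no string distinguishes them.

Yes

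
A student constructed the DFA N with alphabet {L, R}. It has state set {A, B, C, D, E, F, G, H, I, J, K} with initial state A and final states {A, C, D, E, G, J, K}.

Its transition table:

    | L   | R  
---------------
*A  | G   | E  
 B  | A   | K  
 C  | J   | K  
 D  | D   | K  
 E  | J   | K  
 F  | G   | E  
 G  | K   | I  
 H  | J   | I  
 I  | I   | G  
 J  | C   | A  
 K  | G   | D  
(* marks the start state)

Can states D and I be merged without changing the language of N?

No

First remove the unreachable states {B,F,H}; 8 states remain.
P0 = {A,C,D,E,G,J,K} | {I}.
Split {A,C,D,E,G,J,K} by δ(·,R) → {A,C,D,E,J,K} and {G}.
Refine {A,C,D,E,J,K} on symbol L: members go to different blocks, giving {C,D,E,J} and {A,K}.
The partition is now stable with 4 blocks: {C,D,E,J} | {I} | {G} | {A,K}.
D and I end up in different blocks, so they are distinguishable. For instance, the string 'ε' is accepted from only D.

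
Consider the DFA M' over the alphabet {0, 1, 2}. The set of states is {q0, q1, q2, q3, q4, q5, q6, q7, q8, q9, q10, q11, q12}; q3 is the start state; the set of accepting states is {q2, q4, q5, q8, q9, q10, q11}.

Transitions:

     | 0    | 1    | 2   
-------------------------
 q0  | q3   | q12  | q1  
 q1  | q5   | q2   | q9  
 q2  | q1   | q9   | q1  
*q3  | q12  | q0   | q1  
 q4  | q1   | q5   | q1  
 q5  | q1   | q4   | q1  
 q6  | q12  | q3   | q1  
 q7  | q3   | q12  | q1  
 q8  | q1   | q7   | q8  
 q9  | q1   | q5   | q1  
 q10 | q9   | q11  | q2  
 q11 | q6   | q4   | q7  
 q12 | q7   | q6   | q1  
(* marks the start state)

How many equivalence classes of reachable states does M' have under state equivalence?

3

Reachable states from the start: {q0,q1,q2,q3,q4,q5,q6,q7,q9,q12}. Unreachable: {q8,q10,q11} — drop them.
Initial partition by acceptance: {q2,q4,q5,q9} | {q0,q1,q3,q6,q7,q12}.
On input 0, block {q0,q1,q3,q6,q7,q12} splits into {q0,q3,q6,q7,q12} and {q1}.
No further refinement is possible. Final partition (3 blocks): {q2,q4,q5,q9} | {q0,q3,q6,q7,q12} | {q1}.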